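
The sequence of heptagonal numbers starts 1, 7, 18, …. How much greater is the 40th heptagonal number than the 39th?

196

Consecutive heptagonal numbers differ by 5n − 4: here 5·40 − 4 = 196.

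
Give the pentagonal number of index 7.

70

The 7th pentagonal number is n(3n−1)/2 with n = 7.
7·(3·7 − 1)/2 = 7·20/2 = 7·10 = 70.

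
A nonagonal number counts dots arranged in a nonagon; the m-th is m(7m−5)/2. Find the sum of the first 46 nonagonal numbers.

Σ i(7i−5)/2 = (7Σi² − 5Σi) / 2 over i = 1..46.
Σi = 1081 and Σi² = 33511.
(7·33511 − 5·1081) / 2 = 229172/2 = 114586.

114586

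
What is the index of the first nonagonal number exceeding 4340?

Solve n(7n−5)/2 > 4340 for integer n.
The largest n with value ≤ 4340 is 35 (since 4200 ≤ 4340 < 4446), so the first above is n = 36, value 4446.

36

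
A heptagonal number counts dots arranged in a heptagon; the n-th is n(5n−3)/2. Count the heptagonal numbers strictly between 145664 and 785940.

The n-th heptagonal number is n(5n−3)/2.
Smallest index with value > 145664: n = 242 (giving 146047).
Largest index with value < 785940: n = 560 (giving 783160).
Indices 242 through 560: 319 terms.

319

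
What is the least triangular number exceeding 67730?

67896

Solve n(n+1)/2 > 67730 for integer n.
The largest n with value ≤ 67730 is 367 (since 67528 ≤ 67730 < 67896), so the first above is n = 368, value 67896.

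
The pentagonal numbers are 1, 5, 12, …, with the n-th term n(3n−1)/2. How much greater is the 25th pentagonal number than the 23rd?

143

25·(3·25 − 1)/2 = 925 and 23·(3·23 − 1)/2 = 782.
Difference: 925 − 782 = 143.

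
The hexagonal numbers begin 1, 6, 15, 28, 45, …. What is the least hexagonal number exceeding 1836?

1891

Solve n(2n−1) > 1836 for integer n.
The largest n with value ≤ 1836 is 30 (since 1770 ≤ 1836 < 1891), so the first above is n = 31, value 1891.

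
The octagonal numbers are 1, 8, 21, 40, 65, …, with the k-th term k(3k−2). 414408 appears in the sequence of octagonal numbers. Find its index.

Set n(3n−2) = 414408, giving 3n² − 2n − 414408 = 0.
The discriminant is 4 + 12·414408 = 4972900, and √4972900 = 2230.
So n = (2 + 2230) / 6 = 2232/6 = 372.

372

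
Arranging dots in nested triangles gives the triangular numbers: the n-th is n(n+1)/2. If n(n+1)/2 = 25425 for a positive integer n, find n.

225

Set n(n+1)/2 = 25425, giving n² + n − 50850 = 0.
The discriminant is 1 + 8·25425 = 203401, and √203401 = 451.
So n = (-1 + 451) / 2 = 450/2 = 225.
Check: 225·226/2 = 25425. ✓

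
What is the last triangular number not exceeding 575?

Solve n(n+1)/2 ≤ 575 for integer n.
n = 33 gives 561 ≤ 575, while n = 34 gives 595 > 575; so the answer is 561.

561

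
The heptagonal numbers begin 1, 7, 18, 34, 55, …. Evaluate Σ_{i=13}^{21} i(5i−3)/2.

Σ i(5i−3)/2 = (5Σi² − 3Σi) / 2 over i = 13..21.
Σi = 231 − 78 = 153 and Σi² = 3311 − 650 = 2661.
(5·2661 − 3·153) / 2 = 12846/2 = 6423.

6423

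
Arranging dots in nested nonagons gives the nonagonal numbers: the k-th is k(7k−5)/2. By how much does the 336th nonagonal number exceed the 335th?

Consecutive nonagonal numbers differ by 7n − 6: here 7·336 − 6 = 2346.

2346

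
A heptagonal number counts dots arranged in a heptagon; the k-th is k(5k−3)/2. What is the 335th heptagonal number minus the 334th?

1671

Consecutive heptagonal numbers differ by 5n − 4: here 5·335 − 4 = 1671.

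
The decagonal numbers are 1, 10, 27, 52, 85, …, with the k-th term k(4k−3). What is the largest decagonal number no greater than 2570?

2425

Solve n(4n−3) ≤ 2570 for integer n.
n = 25 gives 2425 ≤ 2570, while n = 26 gives 2626 > 2570; so the answer is 2425.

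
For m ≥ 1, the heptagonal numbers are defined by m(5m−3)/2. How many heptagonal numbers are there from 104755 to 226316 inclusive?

The n-th heptagonal number is n(5n−3)/2.
Smallest index with value ≥ 104755: n = 205 (giving 104755).
Largest index with value ≤ 226316: n = 301 (giving 226051).
Indices 205 through 301: 97 terms.

97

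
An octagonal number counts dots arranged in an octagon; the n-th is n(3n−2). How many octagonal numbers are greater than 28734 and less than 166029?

The n-th octagonal number is n(3n−2).
Smallest index with value > 28734: n = 99 (giving 29205).
Largest index with value < 166029: n = 235 (giving 165205).
Indices 99 through 235: 137 terms.

137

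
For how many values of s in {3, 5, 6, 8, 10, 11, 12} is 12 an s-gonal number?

2

s = 3: P(3, 4) = 10 and P(3, 5) = 15; 12 is not s-gonal.
s = 5: P(5, 3) = 12. ✓
s = 6: P(6, 2) = 6 and P(6, 3) = 15; 12 is not s-gonal.
s = 8: P(8, 2) = 8 and P(8, 3) = 21; 12 is not s-gonal.
s = 10: P(10, 2) = 10 and P(10, 3) = 27; 12 is not s-gonal.
s = 11: P(11, 2) = 11 and P(11, 3) = 30; 12 is not s-gonal.
s = 12: P(12, 2) = 12. ✓
Hits: s ∈ {5, 12} → 2.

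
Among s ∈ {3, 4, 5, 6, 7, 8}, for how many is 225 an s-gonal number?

s = 3: P(3, 20) = 210 and P(3, 21) = 231; 225 is not s-gonal.
s = 4: P(4, 15) = 225. ✓
s = 5: P(5, 12) = 210 and P(5, 13) = 247; 225 is not s-gonal.
s = 6: P(6, 10) = 190 and P(6, 11) = 231; 225 is not s-gonal.
s = 7: P(7, 9) = 189 and P(7, 10) = 235; 225 is not s-gonal.
s = 8: P(8, 9) = 225. ✓
Hits: s ∈ {4, 8} → 2.

2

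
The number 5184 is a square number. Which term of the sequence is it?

We need n² = 5184, so n = √5184 = 72.

72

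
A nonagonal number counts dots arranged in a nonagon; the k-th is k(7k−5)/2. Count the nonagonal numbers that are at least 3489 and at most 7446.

15

The n-th nonagonal number is n(7n−5)/2.
Smallest index with value ≥ 3489: n = 32 (giving 3504).
Largest index with value ≤ 7446: n = 46 (giving 7291).
Indices 32 through 46: 15 terms.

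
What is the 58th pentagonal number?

The 58th pentagonal number is n(3n−1)/2 with n = 58.
58·(3·58 − 1)/2 = 58·173/2 = 5017.

5017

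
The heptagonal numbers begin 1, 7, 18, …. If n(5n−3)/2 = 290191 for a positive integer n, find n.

341

Set n(5n−3)/2 = 290191, giving 5n² − 3n − 580382 = 0.
The discriminant is 9 + 40·290191 = 11607649, and √11607649 = 3407.
So n = (3 + 3407) / 10 = 3410/10 = 341.
Check: 341·(5·341 − 3)/2 = 290191. ✓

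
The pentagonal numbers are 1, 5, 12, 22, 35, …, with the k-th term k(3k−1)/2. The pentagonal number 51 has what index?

6

Set n(3n−1)/2 = 51, giving 3n² − n − 102 = 0.
The discriminant is 1 + 24·51 = 1225, and √1225 = 35.
So n = (1 + 35) / 6 = 36/6 = 6.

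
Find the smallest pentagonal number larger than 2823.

2882

Solve n(3n−1)/2 > 2823 for integer n.
The largest n with value ≤ 2823 is 43 (since 2752 ≤ 2823 < 2882), so the first above is n = 44, value 2882.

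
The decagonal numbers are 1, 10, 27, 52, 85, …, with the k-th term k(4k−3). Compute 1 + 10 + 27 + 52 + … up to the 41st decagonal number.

Σ i(4i−3) = 4Σi² − 3Σi over i = 1..41.
Σi = 861 and Σi² = 23821.
4·23821 − 3·861 = 92701.

92701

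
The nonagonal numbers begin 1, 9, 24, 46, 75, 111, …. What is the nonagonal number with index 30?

3075

30·(7·30 − 5)/2 = 30·205/2 = 3075.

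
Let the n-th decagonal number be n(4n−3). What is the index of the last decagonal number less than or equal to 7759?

44

Solve n(4n−3) ≤ 7759 for integer n.
n = 44 gives 7612 ≤ 7759, while n = 45 gives 7965 > 7759; so the answer is index 44.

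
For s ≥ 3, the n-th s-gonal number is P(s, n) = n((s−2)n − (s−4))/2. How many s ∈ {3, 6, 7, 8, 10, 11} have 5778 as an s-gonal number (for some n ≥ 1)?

s = 3: P(3, 107) = 5778. ✓
s = 6: P(6, 54) = 5778. ✓
s = 7: P(7, 48) = 5688 and P(7, 49) = 5929; 5778 is not s-gonal.
s = 8: P(8, 44) = 5720 and P(8, 45) = 5985; 5778 is not s-gonal.
s = 10: P(10, 38) = 5662 and P(10, 39) = 5967; 5778 is not s-gonal.
s = 11: P(11, 36) = 5706 and P(11, 37) = 6031; 5778 is not s-gonal.
Hits: s ∈ {3, 6} → 2.

2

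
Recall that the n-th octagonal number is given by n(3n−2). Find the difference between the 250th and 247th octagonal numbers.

250·(3·250 − 2) = 187000 and 247·(3·247 − 2) = 182533.
Difference: 187000 − 182533 = 4467.

4467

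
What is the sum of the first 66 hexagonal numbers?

Σ i(2i−1) = 2Σi² − Σi over i = 1..66.
Σi = 2211 and Σi² = 98021.
2·98021 − 1·2211 = 193831.

193831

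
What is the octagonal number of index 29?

2465

The 29th octagonal number is n(3n−2) with n = 29.
29·(3·29 − 2) = 29·85 = 2465.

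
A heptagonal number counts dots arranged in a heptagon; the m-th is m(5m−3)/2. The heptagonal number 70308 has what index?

168

Set n(5n−3)/2 = 70308, giving 5n² − 3n − 140616 = 0.
The discriminant is 9 + 40·70308 = 2812329, and √2812329 = 1677.
So n = (3 + 1677) / 10 = 1680/10 = 168.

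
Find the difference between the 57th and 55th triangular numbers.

113

57·58/2 = 1653 and 55·56/2 = 1540.
Difference: 1653 − 1540 = 113.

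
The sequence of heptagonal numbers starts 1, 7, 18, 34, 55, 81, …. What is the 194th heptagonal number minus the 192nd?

1927

194·(5·194 − 3)/2 = 93799 and 192·(5·192 − 3)/2 = 91872.
Difference: 93799 − 91872 = 1927.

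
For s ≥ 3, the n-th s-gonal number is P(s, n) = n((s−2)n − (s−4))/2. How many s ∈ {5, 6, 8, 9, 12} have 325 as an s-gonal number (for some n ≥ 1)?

s = 5: P(5, 14) = 287 and P(5, 15) = 330; 325 is not s-gonal.
s = 6: P(6, 13) = 325. ✓
s = 8: P(8, 10) = 280 and P(8, 11) = 341; 325 is not s-gonal.
s = 9: P(9, 10) = 325. ✓
s = 12: P(12, 8) = 288 and P(12, 9) = 369; 325 is not s-gonal.
Hits: s ∈ {6, 9} → 2.

2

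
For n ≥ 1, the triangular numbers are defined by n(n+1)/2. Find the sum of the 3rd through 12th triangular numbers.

Σ i(i+1)/2 = (Σi² + Σi) / 2 over i = 3..12.
Σi = 78 − 3 = 75 and Σi² = 650 − 5 = 645.
(1·645 + 1·75) / 2 = 720/2 = 360.

360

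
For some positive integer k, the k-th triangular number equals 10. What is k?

4

Set n(n+1)/2 = 10, giving n² + n − 20 = 0.
The discriminant is 1 + 8·10 = 81, and √81 = 9.
So n = (-1 + 9) / 2 = 8/2 = 4.
Check: 4·5/2 = 10. ✓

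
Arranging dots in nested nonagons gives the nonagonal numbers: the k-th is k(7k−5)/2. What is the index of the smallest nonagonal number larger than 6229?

Solve n(7n−5)/2 > 6229 for integer n.
The largest n with value ≤ 6229 is 42 (since 6069 ≤ 6229 < 6364), so the first above is n = 43, value 6364.

43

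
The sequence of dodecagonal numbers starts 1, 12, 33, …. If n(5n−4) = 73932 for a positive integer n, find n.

Set n(5n−4) = 73932, giving 5n² − 4n − 73932 = 0.
The discriminant is 16 + 20·73932 = 1478656, and √1478656 = 1216.
So n = (4 + 1216) / 10 = 1220/10 = 122.
Check: 122·(5·122 − 4) = 73932. ✓

122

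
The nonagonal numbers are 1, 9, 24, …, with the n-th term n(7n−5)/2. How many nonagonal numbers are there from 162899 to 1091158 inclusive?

The n-th nonagonal number is n(7n−5)/2.
Smallest index with value ≥ 162899: n = 217 (giving 164269).
Largest index with value ≤ 1091158: n = 558 (giving 1088379).
Indices 217 through 558: 342 terms.

342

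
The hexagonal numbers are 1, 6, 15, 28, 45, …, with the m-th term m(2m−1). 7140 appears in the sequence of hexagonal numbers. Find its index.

Set n(2n−1) = 7140, giving 2n² − n − 7140 = 0.
The discriminant is 1 + 8·7140 = 57121, and √57121 = 239.
So n = (1 + 239) / 4 = 240/4 = 60.

60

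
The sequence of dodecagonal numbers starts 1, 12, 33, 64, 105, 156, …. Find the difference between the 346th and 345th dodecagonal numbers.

3451

Consecutive dodecagonal numbers differ by 10n − 9: here 10·346 − 9 = 3451.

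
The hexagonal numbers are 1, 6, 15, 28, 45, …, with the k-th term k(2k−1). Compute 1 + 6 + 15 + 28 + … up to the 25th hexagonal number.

Σ i(2i−1) = 2Σi² − Σi over i = 1..25.
Σi = 325 and Σi² = 5525.
2·5525 − 1·325 = 10725.

10725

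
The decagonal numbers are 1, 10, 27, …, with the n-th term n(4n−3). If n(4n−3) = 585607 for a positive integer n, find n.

383

Set n(4n−3) = 585607, giving 4n² − 3n − 585607 = 0.
The discriminant is 9 + 16·585607 = 9369721, and √9369721 = 3061.
So n = (3 + 3061) / 8 = 3064/8 = 383.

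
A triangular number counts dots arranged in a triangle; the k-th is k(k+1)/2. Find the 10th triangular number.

10·11/2 = 110/2 = 55.

55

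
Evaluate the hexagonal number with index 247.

121771

The 247th hexagonal number is n(2n−1) with n = 247.
247·(2·247 − 1) = 247·493 = 121771.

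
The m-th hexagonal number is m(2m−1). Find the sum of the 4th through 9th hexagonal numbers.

503

Σ i(2i−1) = 2Σi² − Σi over i = 4..9.
Σi = 45 − 6 = 39 and Σi² = 285 − 14 = 271.
2·271 − 1·39 = 503.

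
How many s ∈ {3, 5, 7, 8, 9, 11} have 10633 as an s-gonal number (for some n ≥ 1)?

1

s = 3: P(3, 145) = 10585 and P(3, 146) = 10731; 10633 is not s-gonal.
s = 5: P(5, 84) = 10542 and P(5, 85) = 10795; 10633 is not s-gonal.
s = 7: P(7, 65) = 10465 and P(7, 66) = 10791; 10633 is not s-gonal.
s = 8: P(8, 59) = 10325 and P(8, 60) = 10680; 10633 is not s-gonal.
s = 9: P(9, 55) = 10450 and P(9, 56) = 10836; 10633 is not s-gonal.
s = 11: P(11, 49) = 10633. ✓
Hits: s ∈ {11} → 1.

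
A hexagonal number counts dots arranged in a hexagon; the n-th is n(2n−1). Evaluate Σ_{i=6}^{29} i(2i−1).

16580

Σ i(2i−1) = 2Σi² − Σi over i = 6..29.
Σi = 435 − 15 = 420 and Σi² = 8555 − 55 = 8500.
2·8500 − 1·420 = 16580.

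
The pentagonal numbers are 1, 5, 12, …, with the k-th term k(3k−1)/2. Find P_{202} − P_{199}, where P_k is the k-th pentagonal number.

1803

202·(3·202 − 1)/2 = 61105 and 199·(3·199 − 1)/2 = 59302.
Difference: 61105 − 59302 = 1803.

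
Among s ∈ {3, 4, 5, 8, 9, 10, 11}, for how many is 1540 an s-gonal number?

s = 3: P(3, 55) = 1540. ✓
s = 4: P(4, 39) = 1521 and P(4, 40) = 1600; 1540 is not s-gonal.
s = 5: P(5, 32) = 1520 and P(5, 33) = 1617; 1540 is not s-gonal.
s = 8: P(8, 22) = 1408 and P(8, 23) = 1541; 1540 is not s-gonal.
s = 9: P(9, 21) = 1491 and P(9, 22) = 1639; 1540 is not s-gonal.
s = 10: P(10, 20) = 1540. ✓
s = 11: P(11, 18) = 1395 and P(11, 19) = 1558; 1540 is not s-gonal.
Hits: s ∈ {3, 10} → 2.

2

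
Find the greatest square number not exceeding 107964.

Solve n² ≤ 107964 for integer n.
n = 328 gives 107584 ≤ 107964, while n = 329 gives 108241 > 107964; so the answer is 107584.

107584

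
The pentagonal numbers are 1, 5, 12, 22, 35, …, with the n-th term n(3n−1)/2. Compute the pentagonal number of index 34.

34·(3·34 − 1)/2 = 34·101/2 = 1717.

1717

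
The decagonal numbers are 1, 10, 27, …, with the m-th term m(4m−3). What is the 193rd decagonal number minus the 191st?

193·(4·193 − 3) = 148417 and 191·(4·191 − 3) = 145351.
Difference: 148417 − 145351 = 3066.

3066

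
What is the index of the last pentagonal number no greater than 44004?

171

Solve n(3n−1)/2 ≤ 44004 for integer n.
n = 171 gives 43776 ≤ 44004, while n = 172 gives 44290 > 44004; so the answer is index 171.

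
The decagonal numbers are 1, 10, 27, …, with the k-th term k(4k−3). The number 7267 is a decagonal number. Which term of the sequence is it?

43

Set n(4n−3) = 7267, giving 4n² − 3n − 7267 = 0.
So n = (3 + 341) / 8 = 344/8 = 43.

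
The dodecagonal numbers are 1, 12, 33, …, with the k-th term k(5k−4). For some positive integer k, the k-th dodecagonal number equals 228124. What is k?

Set n(5n−4) = 228124, giving 5n² − 4n − 228124 = 0.
The discriminant is 16 + 20·228124 = 4562496, and √4562496 = 2136.
So n = (4 + 2136) / 10 = 2140/10 = 214.
Check: 214·(5·214 − 4) = 228124. ✓

214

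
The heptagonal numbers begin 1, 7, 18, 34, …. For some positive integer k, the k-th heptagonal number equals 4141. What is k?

41

Set n(5n−3)/2 = 4141, giving 5n² − 3n − 8282 = 0.
The discriminant is 9 + 40·4141 = 165649, and √165649 = 407.
So n = (3 + 407) / 10 = 410/10 = 41.
Check: 41·(5·41 − 3)/2 = 4141. ✓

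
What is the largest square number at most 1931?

1849

Solve n² ≤ 1931 for integer n.
n = 43 gives 1849 ≤ 1931, while n = 44 gives 1936 > 1931; so the answer is 1849.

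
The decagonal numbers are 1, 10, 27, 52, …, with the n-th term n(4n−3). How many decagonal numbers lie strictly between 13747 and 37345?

37

The n-th decagonal number is n(4n−3).
Smallest index with value > 13747: n = 60 (giving 14220).
Largest index with value < 37345: n = 96 (giving 36576).
Indices 60 through 96: 37 terms.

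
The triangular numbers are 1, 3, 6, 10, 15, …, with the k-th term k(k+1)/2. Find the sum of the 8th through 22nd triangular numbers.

Σ i(i+1)/2 = (Σi² + Σi) / 2 over i = 8..22.
Σi = 253 − 28 = 225 and Σi² = 3795 − 140 = 3655.
(1·3655 + 1·225) / 2 = 3880/2 = 1940.

1940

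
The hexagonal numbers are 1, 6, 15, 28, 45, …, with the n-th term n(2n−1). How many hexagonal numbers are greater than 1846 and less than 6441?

26

The n-th hexagonal number is n(2n−1).
Smallest index with value > 1846: n = 31 (giving 1891).
Largest index with value < 6441: n = 56 (giving 6216).
Indices 31 through 56: 26 terms.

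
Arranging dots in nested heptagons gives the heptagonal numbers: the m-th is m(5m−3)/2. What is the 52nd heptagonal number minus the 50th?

507

52·(5·52 − 3)/2 = 6682 and 50·(5·50 − 3)/2 = 6175.
Difference: 6682 − 6175 = 507.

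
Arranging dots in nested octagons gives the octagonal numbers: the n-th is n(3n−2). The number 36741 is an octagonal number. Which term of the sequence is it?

111

Set n(3n−2) = 36741, giving 3n² − 2n − 36741 = 0.
The discriminant is 4 + 12·36741 = 440896, and √440896 = 664.
So n = (2 + 664) / 6 = 666/6 = 111.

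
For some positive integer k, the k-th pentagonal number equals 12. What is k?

Set n(3n−1)/2 = 12, giving 3n² − n − 24 = 0.
The discriminant is 1 + 24·12 = 289, and √289 = 17.
So n = (1 + 17) / 6 = 18/6 = 3.
Check: 3·(3·3 − 1)/2 = 12. ✓

3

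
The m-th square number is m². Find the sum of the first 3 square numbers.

14

Σ_{i=1}^{3} i² = 3·4·7/6 = 14.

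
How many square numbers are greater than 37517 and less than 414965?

451

The n-th square number is n².
Smallest index with value > 37517: n = 194 (giving 37636).
Largest index with value < 414965: n = 644 (giving 414736).
Indices 194 through 644: 451 terms.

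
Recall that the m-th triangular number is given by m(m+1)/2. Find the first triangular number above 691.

703

Solve n(n+1)/2 > 691 for integer n.
The largest n with value ≤ 691 is 36 (since 666 ≤ 691 < 703), so the first above is n = 37, value 703.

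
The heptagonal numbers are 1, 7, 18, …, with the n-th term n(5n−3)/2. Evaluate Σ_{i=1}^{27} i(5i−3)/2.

Σ i(5i−3)/2 = (5Σi² − 3Σi) / 2 over i = 1..27.
Σi = 378 and Σi² = 6930.
(5·6930 − 3·378) / 2 = 33516/2 = 16758.

16758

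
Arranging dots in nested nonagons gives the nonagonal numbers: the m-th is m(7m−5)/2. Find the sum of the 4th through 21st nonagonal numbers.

Σ i(7i−5)/2 = (7Σi² − 5Σi) / 2 over i = 4..21.
Σi = 231 − 6 = 225 and Σi² = 3311 − 14 = 3297.
(7·3297 − 5·225) / 2 = 21954/2 = 10977.

10977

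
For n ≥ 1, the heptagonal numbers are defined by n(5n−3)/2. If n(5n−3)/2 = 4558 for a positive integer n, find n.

Set n(5n−3)/2 = 4558, giving 5n² − 3n − 9116 = 0.
The discriminant is 9 + 40·4558 = 182329, and √182329 = 427.
So n = (3 + 427) / 10 = 430/10 = 43.
Check: 43·(5·43 − 3)/2 = 4558. ✓

43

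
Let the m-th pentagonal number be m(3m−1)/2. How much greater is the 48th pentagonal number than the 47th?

Consecutive pentagonal numbers differ by 3n − 2: here 3·48 − 2 = 142.

142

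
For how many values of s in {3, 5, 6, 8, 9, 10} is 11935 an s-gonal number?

2

s = 3: P(3, 154) = 11935. ✓
s = 5: P(5, 89) = 11837 and P(5, 90) = 12105; 11935 is not s-gonal.
s = 6: P(6, 77) = 11781 and P(6, 78) = 12090; 11935 is not s-gonal.
s = 8: P(8, 63) = 11781 and P(8, 64) = 12160; 11935 is not s-gonal.
s = 9: P(9, 58) = 11629 and P(9, 59) = 12036; 11935 is not s-gonal.
s = 10: P(10, 55) = 11935. ✓
Hits: s ∈ {3, 10} → 2.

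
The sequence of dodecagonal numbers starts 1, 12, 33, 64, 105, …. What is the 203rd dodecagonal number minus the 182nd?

40341

203·(5·203 − 4) = 205233 and 182·(5·182 − 4) = 164892.
Difference: 205233 − 164892 = 40341.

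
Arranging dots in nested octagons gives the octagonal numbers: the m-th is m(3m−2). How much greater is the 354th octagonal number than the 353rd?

2119

Consecutive octagonal numbers differ by 6n − 5: here 6·354 − 5 = 2119.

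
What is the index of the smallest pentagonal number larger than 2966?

45

Solve n(3n−1)/2 > 2966 for integer n.
The largest n with value ≤ 2966 is 44 (since 2882 ≤ 2966 < 3015), so the first above is n = 45, value 3015.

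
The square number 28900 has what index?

We need n² = 28900, so n = √28900 = 170.

170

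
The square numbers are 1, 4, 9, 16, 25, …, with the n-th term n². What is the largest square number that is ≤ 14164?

14161

Solve n² ≤ 14164 for integer n.
n = 119 gives 14161 ≤ 14164, while n = 120 gives 14400 > 14164; so the answer is 14161.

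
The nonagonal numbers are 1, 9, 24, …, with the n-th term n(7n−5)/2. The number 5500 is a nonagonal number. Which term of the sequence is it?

Set n(7n−5)/2 = 5500, giving 7n² − 5n − 11000 = 0.
The discriminant is 25 + 56·5500 = 308025, and √308025 = 555.
So n = (5 + 555) / 14 = 560/14 = 40.

40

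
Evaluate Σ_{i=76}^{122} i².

469295

Σ_{i=76}^{122} i² = 612745 − 143450 = 469295.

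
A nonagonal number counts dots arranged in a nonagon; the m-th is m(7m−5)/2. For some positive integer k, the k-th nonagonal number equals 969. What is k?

Set n(7n−5)/2 = 969, giving 7n² − 5n − 1938 = 0.
The discriminant is 25 + 56·969 = 54289, and √54289 = 233.
So n = (5 + 233) / 14 = 238/14 = 17.
Check: 17·(7·17 − 5)/2 = 969. ✓

17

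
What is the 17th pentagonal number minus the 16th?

49

Consecutive pentagonal numbers differ by 3n − 2: here 3·17 − 2 = 49.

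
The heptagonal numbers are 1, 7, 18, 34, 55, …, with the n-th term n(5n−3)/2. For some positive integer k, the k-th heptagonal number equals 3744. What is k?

Set n(5n−3)/2 = 3744, giving 5n² − 3n − 7488 = 0.
The discriminant is 9 + 40·3744 = 149769, and √149769 = 387.
So n = (3 + 387) / 10 = 390/10 = 39.

39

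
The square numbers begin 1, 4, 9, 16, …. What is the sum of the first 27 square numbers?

6930

Σ_{i=1}^{27} i² = 27·28·55/6 = 6930.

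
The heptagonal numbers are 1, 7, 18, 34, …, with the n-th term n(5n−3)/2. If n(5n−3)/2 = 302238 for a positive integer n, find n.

Set n(5n−3)/2 = 302238, giving 5n² − 3n − 604476 = 0.
The discriminant is 9 + 40·302238 = 12089529, and √12089529 = 3477.
So n = (3 + 3477) / 10 = 3480/10 = 348.

348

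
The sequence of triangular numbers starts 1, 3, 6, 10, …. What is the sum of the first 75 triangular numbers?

73150

Σ i(i+1)/2 = (Σi² + Σi) / 2 over i = 1..75.
Σi = 2850 and Σi² = 143450.
(1·143450 + 1·2850) / 2 = 146300/2 = 73150.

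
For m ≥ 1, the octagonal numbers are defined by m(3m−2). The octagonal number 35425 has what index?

Set n(3n−2) = 35425, giving 3n² − 2n − 35425 = 0.
The discriminant is 4 + 12·35425 = 425104, and √425104 = 652.
So n = (2 + 652) / 6 = 654/6 = 109.

109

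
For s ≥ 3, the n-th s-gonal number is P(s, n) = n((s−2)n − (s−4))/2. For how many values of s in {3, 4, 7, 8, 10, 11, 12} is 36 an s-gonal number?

s = 3: P(3, 8) = 36. ✓
s = 4: P(4, 6) = 36. ✓
s = 7: P(7, 4) = 34 and P(7, 5) = 55; 36 is not s-gonal.
s = 8: P(8, 3) = 21 and P(8, 4) = 40; 36 is not s-gonal.
s = 10: P(10, 3) = 27 and P(10, 4) = 52; 36 is not s-gonal.
s = 11: P(11, 3) = 30 and P(11, 4) = 58; 36 is not s-gonal.
s = 12: P(12, 3) = 33 and P(12, 4) = 64; 36 is not s-gonal.
Hits: s ∈ {3, 4} → 2.

2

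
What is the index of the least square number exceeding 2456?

Solve n² > 2456 for integer n.
The largest n with value ≤ 2456 is 49 (since 2401 ≤ 2456 < 2500), so the first above is n = 50, value 2500.

50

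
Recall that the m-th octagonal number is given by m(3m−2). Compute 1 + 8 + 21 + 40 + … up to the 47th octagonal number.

104904

Σ i(3i−2) = 3Σi² − 2Σi over i = 1..47.
Σi = 1128 and Σi² = 35720.
3·35720 − 2·1128 = 104904.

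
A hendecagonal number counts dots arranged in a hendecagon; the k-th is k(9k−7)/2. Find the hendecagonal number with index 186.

155031

The 186th hendecagonal number is n(9n−7)/2 with n = 186.
186·(9·186 − 7)/2 = 186·1667/2 = 155031.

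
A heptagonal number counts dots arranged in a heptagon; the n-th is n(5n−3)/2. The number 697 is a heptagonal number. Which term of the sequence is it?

Set n(5n−3)/2 = 697, giving 5n² − 3n − 1394 = 0.
The discriminant is 9 + 40·697 = 27889, and √27889 = 167.
So n = (3 + 167) / 10 = 170/10 = 17.

17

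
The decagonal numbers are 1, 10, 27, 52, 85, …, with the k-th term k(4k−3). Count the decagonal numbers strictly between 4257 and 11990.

22

The n-th decagonal number is n(4n−3).
Smallest index with value > 4257: n = 34 (giving 4522).
Largest index with value < 11990: n = 55 (giving 11935).
Indices 34 through 55: 22 terms.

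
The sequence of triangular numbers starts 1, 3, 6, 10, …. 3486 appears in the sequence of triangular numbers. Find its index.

Set n(n+1)/2 = 3486, giving n² + n − 6972 = 0.
The discriminant is 1 + 8·3486 = 27889, and √27889 = 167.
So n = (-1 + 167) / 2 = 166/2 = 83.

83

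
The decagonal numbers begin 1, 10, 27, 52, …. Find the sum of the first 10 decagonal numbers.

Σ i(4i−3) = 4Σi² − 3Σi over i = 1..10.
Σi = 55 and Σi² = 385.
4·385 − 3·55 = 1375.

1375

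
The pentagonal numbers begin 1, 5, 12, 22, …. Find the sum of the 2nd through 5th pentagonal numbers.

74

Σ i(3i−1)/2 = (3Σi² − Σi) / 2 over i = 2..5.
Σi = 15 − 1 = 14 and Σi² = 55 − 1 = 54.
(3·54 − 1·14) / 2 = 148/2 = 74.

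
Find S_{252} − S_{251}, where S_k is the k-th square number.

n² − (n−1)² = 2n − 1, so 252² − 251² = 2·252 − 1 = 503.

503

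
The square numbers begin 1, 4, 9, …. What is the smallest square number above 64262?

64516

Solve n² > 64262 for integer n.
The largest n with value ≤ 64262 is 253 (since 64009 ≤ 64262 < 64516), so the first above is n = 254, value 64516.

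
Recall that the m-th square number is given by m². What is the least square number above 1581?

1600

Solve n² > 1581 for integer n.
The largest n with value ≤ 1581 is 39 (since 1521 ≤ 1581 < 1600), so the first above is n = 40, value 1600.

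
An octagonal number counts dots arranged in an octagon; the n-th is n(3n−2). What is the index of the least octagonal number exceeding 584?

Solve n(3n−2) > 584 for integer n.
The largest n with value ≤ 584 is 14 (since 560 ≤ 584 < 645), so the first above is n = 15, value 645.

15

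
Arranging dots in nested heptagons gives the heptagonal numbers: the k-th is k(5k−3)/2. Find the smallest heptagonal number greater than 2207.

2356

Solve n(5n−3)/2 > 2207 for integer n.
The largest n with value ≤ 2207 is 30 (since 2205 ≤ 2207 < 2356), so the first above is n = 31, value 2356.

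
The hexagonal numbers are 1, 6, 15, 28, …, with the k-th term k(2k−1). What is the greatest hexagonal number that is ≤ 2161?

2145

Solve n(2n−1) ≤ 2161 for integer n.
n = 33 gives 2145 ≤ 2161, while n = 34 gives 2278 > 2161; so the answer is 2145.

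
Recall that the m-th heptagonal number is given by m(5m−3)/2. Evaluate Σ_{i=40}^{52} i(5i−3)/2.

Σ i(5i−3)/2 = (5Σi² − 3Σi) / 2 over i = 40..52.
Σi = 1378 − 780 = 598 and Σi² = 48230 − 20540 = 27690.
(5·27690 − 3·598) / 2 = 136656/2 = 68328.

68328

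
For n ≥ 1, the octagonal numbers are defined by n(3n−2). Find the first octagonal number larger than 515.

560

Solve n(3n−2) > 515 for integer n.
The largest n with value ≤ 515 is 13 (since 481 ≤ 515 < 560), so the first above is n = 14, value 560.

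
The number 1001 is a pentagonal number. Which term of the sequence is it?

Set n(3n−1)/2 = 1001, giving 3n² − n − 2002 = 0.
So n = (1 + 155) / 6 = 156/6 = 26.

26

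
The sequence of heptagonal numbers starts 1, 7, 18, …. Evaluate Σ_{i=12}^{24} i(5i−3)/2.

Σ i(5i−3)/2 = (5Σi² − 3Σi) / 2 over i = 12..24.
Σi = 300 − 66 = 234 and Σi² = 4900 − 506 = 4394.
(5·4394 − 3·234) / 2 = 21268/2 = 10634.

10634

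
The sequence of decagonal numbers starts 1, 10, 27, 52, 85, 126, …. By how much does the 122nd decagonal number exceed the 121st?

Consecutive decagonal numbers differ by 8n − 7: here 8·122 − 7 = 969.

969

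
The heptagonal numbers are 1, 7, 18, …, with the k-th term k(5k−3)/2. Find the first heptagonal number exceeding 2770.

Solve n(5n−3)/2 > 2770 for integer n.
The largest n with value ≤ 2770 is 33 (since 2673 ≤ 2770 < 2839), so the first above is n = 34, value 2839.

2839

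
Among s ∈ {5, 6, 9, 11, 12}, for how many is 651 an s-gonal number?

s = 5: P(5, 21) = 651. ✓
s = 6: P(6, 18) = 630 and P(6, 19) = 703; 651 is not s-gonal.
s = 9: P(9, 14) = 651. ✓
s = 11: P(11, 12) = 606 and P(11, 13) = 715; 651 is not s-gonal.
s = 12: P(12, 11) = 561 and P(12, 12) = 672; 651 is not s-gonal.
Hits: s ∈ {5, 9} → 2.

2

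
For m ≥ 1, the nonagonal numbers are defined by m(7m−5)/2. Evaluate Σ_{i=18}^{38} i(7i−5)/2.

58849

Σ i(7i−5)/2 = (7Σi² − 5Σi) / 2 over i = 18..38.
Σi = 741 − 153 = 588 and Σi² = 19019 − 1785 = 17234.
(7·17234 − 5·588) / 2 = 117698/2 = 58849.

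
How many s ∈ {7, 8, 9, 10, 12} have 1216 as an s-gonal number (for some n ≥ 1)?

2

s = 7: P(7, 22) = 1177 and P(7, 23) = 1288; 1216 is not s-gonal.
s = 8: P(8, 20) = 1160 and P(8, 21) = 1281; 1216 is not s-gonal.
s = 9: P(9, 19) = 1216. ✓
s = 10: P(10, 17) = 1105 and P(10, 18) = 1242; 1216 is not s-gonal.
s = 12: P(12, 16) = 1216. ✓
Hits: s ∈ {9, 12} → 2.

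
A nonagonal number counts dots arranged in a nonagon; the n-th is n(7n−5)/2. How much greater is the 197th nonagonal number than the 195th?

2739

197·(7·197 − 5)/2 = 135339 and 195·(7·195 − 5)/2 = 132600.
Difference: 135339 − 132600 = 2739.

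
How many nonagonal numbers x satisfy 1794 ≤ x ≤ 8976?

The n-th nonagonal number is n(7n−5)/2.
Smallest index with value ≥ 1794: n = 23 (giving 1794).
Largest index with value ≤ 8976: n = 51 (giving 8976).
Indices 23 through 51: 29 terms.

29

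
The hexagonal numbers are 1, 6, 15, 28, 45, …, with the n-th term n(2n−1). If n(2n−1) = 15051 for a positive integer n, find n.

87

Set n(2n−1) = 15051, giving 2n² − n − 15051 = 0.
The discriminant is 1 + 8·15051 = 120409, and √120409 = 347.
So n = (1 + 347) / 4 = 348/4 = 87.
Check: 87·(2·87 − 1) = 15051. ✓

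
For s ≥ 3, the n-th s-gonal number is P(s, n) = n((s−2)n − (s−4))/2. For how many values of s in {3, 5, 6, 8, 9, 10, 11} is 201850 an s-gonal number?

s = 3: P(3, 634) = 201295 and P(3, 635) = 201930; 201850 is not s-gonal.
s = 5: P(5, 367) = 201850. ✓
s = 6: P(6, 317) = 200661 and P(6, 318) = 201930; 201850 is not s-gonal.
s = 8: P(8, 259) = 200725 and P(8, 260) = 202280; 201850 is not s-gonal.
s = 9: P(9, 240) = 201000 and P(9, 241) = 202681; 201850 is not s-gonal.
s = 10: P(10, 225) = 201825 and P(10, 226) = 203626; 201850 is not s-gonal.
s = 11: P(11, 212) = 201506 and P(11, 213) = 203415; 201850 is not s-gonal.
Hits: s ∈ {5} → 1.

1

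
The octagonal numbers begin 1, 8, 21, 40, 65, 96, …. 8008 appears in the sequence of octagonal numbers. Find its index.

52

Set n(3n−2) = 8008, giving 3n² − 2n − 8008 = 0.
The discriminant is 4 + 12·8008 = 96100, and √96100 = 310.
So n = (2 + 310) / 6 = 312/6 = 52.
Check: 52·(3·52 − 2) = 8008. ✓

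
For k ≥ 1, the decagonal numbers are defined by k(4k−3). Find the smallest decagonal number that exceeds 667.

742

Solve n(4n−3) > 667 for integer n.
The largest n with value ≤ 667 is 13 (since 637 ≤ 667 < 742), so the first above is n = 14, value 742.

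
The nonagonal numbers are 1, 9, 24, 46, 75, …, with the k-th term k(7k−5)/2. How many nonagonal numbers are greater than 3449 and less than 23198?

The n-th nonagonal number is n(7n−5)/2.
Smallest index with value > 3449: n = 32 (giving 3504).
Largest index with value < 23198: n = 81 (giving 22761).
Indices 32 through 81: 50 terms.

50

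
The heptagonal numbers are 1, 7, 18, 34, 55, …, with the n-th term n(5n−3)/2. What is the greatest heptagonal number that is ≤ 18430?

Solve n(5n−3)/2 ≤ 18430 for integer n.
n = 86 gives 18361 ≤ 18430, while n = 87 gives 18792 > 18430; so the answer is 18361.

18361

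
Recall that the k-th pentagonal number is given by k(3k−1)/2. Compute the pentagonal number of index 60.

The 60th pentagonal number is n(3n−1)/2 with n = 60.
60·(3·60 − 1)/2 = 60·179/2 = 5370.

5370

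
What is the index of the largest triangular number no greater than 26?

6

Solve n(n+1)/2 ≤ 26 for integer n.
n = 6 gives 21 ≤ 26, while n = 7 gives 28 > 26; so the answer is index 6.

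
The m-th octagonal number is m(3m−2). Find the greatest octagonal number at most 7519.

Solve n(3n−2) ≤ 7519 for integer n.
n = 50 gives 7400 ≤ 7519, while n = 51 gives 7701 > 7519; so the answer is 7400.

7400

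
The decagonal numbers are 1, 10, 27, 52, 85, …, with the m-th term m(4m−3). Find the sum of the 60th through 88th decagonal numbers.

Σ i(4i−3) = 4Σi² − 3Σi over i = 60..88.
Σi = 3916 − 1770 = 2146 and Σi² = 231044 − 70210 = 160834.
4·160834 − 3·2146 = 636898.

636898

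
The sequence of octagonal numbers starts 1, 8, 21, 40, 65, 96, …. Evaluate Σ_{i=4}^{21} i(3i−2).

9441

Σ i(3i−2) = 3Σi² − 2Σi over i = 4..21.
Σi = 231 − 6 = 225 and Σi² = 3311 − 14 = 3297.
3·3297 − 2·225 = 9441.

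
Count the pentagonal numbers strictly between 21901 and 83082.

114

The n-th pentagonal number is n(3n−1)/2.
Smallest index with value > 21901: n = 122 (giving 22265).
Largest index with value < 83082: n = 235 (giving 82720).
Indices 122 through 235: 114 terms.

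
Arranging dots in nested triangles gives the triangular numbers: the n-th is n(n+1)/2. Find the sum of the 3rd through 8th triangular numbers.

Σ i(i+1)/2 = (Σi² + Σi) / 2 over i = 3..8.
Σi = 36 − 3 = 33 and Σi² = 204 − 5 = 199.
(1·199 + 1·33) / 2 = 232/2 = 116.

116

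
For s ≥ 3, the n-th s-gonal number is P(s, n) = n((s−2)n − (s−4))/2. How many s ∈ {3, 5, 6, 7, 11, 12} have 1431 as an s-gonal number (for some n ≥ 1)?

s = 3: P(3, 53) = 1431. ✓
s = 5: P(5, 31) = 1426 and P(5, 32) = 1520; 1431 is not s-gonal.
s = 6: P(6, 27) = 1431. ✓
s = 7: P(7, 24) = 1404 and P(7, 25) = 1525; 1431 is not s-gonal.
s = 11: P(11, 18) = 1395 and P(11, 19) = 1558; 1431 is not s-gonal.
s = 12: P(12, 17) = 1377 and P(12, 18) = 1548; 1431 is not s-gonal.
Hits: s ∈ {3, 6} → 2.

2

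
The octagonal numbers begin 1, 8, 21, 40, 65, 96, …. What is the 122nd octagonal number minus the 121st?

727

Consecutive octagonal numbers differ by 6n − 5: here 6·122 − 5 = 727.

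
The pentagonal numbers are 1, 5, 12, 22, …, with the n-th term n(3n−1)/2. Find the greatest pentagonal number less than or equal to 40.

35

Solve n(3n−1)/2 ≤ 40 for integer n.
n = 5 gives 35 ≤ 40, while n = 6 gives 51 > 40; so the answer is 35.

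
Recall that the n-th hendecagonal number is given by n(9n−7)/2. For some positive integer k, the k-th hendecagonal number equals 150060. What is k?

183

Set n(9n−7)/2 = 150060, giving 9n² − 7n − 300120 = 0.
So n = (7 + 3287) / 18 = 3294/18 = 183.
Check: 183·(9·183 − 7)/2 = 150060. ✓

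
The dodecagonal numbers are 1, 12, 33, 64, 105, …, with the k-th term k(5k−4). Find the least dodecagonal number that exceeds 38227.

38368

Solve n(5n−4) > 38227 for integer n.
The largest n with value ≤ 38227 is 87 (since 37497 ≤ 38227 < 38368), so the first above is n = 88, value 38368.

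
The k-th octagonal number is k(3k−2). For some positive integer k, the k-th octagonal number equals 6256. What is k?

Set n(3n−2) = 6256, giving 3n² − 2n − 6256 = 0.
The discriminant is 4 + 12·6256 = 75076, and √75076 = 274.
So n = (2 + 274) / 6 = 276/6 = 46.

46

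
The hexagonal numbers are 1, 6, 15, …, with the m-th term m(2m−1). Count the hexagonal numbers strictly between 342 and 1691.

The n-th hexagonal number is n(2n−1).
Smallest index with value > 342: n = 14 (giving 378).
Largest index with value < 1691: n = 29 (giving 1653).
Indices 14 through 29: 16 terms.

16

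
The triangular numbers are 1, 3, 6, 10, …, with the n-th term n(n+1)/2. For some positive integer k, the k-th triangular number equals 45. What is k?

9

Set n(n+1)/2 = 45, giving n² + n − 90 = 0.
So n = (-1 + 19) / 2 = 18/2 = 9.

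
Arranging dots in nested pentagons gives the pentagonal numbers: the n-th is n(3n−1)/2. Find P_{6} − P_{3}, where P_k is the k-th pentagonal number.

39

6·(3·6 − 1)/2 = 51 and 3·(3·3 − 1)/2 = 12.
Difference: 51 − 12 = 39.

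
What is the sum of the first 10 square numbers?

385

Σ_{i=1}^{10} i² = 10·11·21/6 = 385.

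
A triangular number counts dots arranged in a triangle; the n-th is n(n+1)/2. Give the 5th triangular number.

The 5th triangular number is n(n+1)/2 with n = 5.
5·6/2 = 30/2 = 15.

15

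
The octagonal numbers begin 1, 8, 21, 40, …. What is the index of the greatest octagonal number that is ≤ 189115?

251

Solve n(3n−2) ≤ 189115 for integer n.
n = 251 gives 188501 ≤ 189115, while n = 252 gives 190008 > 189115; so the answer is index 251.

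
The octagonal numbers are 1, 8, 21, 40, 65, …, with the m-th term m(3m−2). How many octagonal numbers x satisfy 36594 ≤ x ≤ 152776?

The n-th octagonal number is n(3n−2).
Smallest index with value ≥ 36594: n = 111 (giving 36741).
Largest index with value ≤ 152776: n = 226 (giving 152776).
Indices 111 through 226: 116 terms.

116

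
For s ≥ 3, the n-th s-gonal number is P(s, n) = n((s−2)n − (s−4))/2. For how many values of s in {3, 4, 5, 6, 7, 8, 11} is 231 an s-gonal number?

s = 3: P(3, 21) = 231. ✓
s = 4: P(4, 15) = 225 and P(4, 16) = 256; 231 is not s-gonal.
s = 5: P(5, 12) = 210 and P(5, 13) = 247; 231 is not s-gonal.
s = 6: P(6, 11) = 231. ✓
s = 7: P(7, 9) = 189 and P(7, 10) = 235; 231 is not s-gonal.
s = 8: P(8, 9) = 225 and P(8, 10) = 280; 231 is not s-gonal.
s = 11: P(11, 7) = 196 and P(11, 8) = 260; 231 is not s-gonal.
Hits: s ∈ {3, 6} → 2.

2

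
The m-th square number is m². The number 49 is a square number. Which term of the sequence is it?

7

We need n² = 49, so n = √49 = 7.
Check: 7² = 49. ✓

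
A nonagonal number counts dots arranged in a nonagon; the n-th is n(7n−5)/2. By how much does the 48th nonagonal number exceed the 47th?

Consecutive nonagonal numbers differ by 7n − 6: here 7·48 − 6 = 330.

330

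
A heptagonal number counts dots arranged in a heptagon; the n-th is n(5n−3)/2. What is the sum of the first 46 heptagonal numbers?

82156

Σ i(5i−3)/2 = (5Σi² − 3Σi) / 2 over i = 1..46.
Σi = 1081 and Σi² = 33511.
(5·33511 − 3·1081) / 2 = 164312/2 = 82156.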